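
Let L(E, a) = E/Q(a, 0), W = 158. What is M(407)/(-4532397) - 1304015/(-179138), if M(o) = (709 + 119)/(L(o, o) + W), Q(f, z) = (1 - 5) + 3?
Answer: 163518694793451/22463245434746 ≈ 7.2794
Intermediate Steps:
Q(f, z) = -1 (Q(f, z) = -4 + 3 = -1)
L(E, a) = -E (L(E, a) = E/(-1) = E*(-1) = -E)
M(o) = 828/(158 - o) (M(o) = (709 + 119)/(-o + 158) = 828/(158 - o))
M(407)/(-4532397) - 1304015/(-179138) = (828/(158 - 1*407))/(-4532397) - 1304015/(-179138) = (828/(158 - 407))*(-1/4532397) - 1304015*(-1/179138) = (828/(-249))*(-1/4532397) + 1304015/179138 = (828*(-1/249))*(-1/4532397) + 1304015/179138 = -276/83*(-1/4532397) + 1304015/179138 = 92/125396317 + 1304015/179138 = 163518694793451/22463245434746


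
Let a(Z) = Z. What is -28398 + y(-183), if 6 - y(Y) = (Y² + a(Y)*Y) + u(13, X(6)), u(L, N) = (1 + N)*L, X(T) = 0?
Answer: -95383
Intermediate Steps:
u(L, N) = L*(1 + N)
y(Y) = -7 - 2*Y² (y(Y) = 6 - ((Y² + Y*Y) + 13*(1 + 0)) = 6 - ((Y² + Y²) + 13*1) = 6 - (2*Y² + 13) = 6 - (13 + 2*Y²) = 6 + (-13 - 2*Y²) = -7 - 2*Y²)
-28398 + y(-183) = -28398 + (-7 - 2*(-183)²) = -28398 + (-7 - 2*33489) = -28398 + (-7 - 66978) = -28398 - 66985 = -95383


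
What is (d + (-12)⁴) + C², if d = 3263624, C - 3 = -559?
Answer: 3593496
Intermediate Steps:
C = -556 (C = 3 - 559 = -556)
(d + (-12)⁴) + C² = (3263624 + (-12)⁴) + (-556)² = (3263624 + 20736) + 309136 = 3284360 + 309136 = 3593496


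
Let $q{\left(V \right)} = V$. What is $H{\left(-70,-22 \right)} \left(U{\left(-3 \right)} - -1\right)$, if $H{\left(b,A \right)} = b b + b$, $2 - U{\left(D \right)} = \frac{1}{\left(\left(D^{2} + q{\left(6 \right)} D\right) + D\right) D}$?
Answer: $\frac{86135}{6} \approx 14356.0$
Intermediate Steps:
$U{\left(D \right)} = 2 - \frac{1}{D \left(D^{2} + 7 D\right)}$ ($U{\left(D \right)} = 2 - \frac{1}{\left(\left(D^{2} + 6 D\right) + D\right) D} = 2 - \frac{1}{\left(D^{2} + 7 D\right) D} = 2 - \frac{1}{D \left(D^{2} + 7 D\right)}$)
$H{\left(b,A \right)} = b + b^{2}$ ($H{\left(b,A \right)} = b^{2} + b = b + b^{2}$)
$H{\left(-70,-22 \right)} \left(U{\left(-3 \right)} - -1\right) = - 70 \left(1 - 70\right) \left(\frac{-1 + 2 \left(-3\right)^{3} + 14 \left(-3\right)^{2}}{9 \left(7 - 3\right)} - -1\right) = \left(-70\right) \left(-69\right) \left(\frac{-1 + 2 \left(-27\right) + 14 \cdot 9}{9 \cdot 4} + 1\right) = 4830 \left(\frac{1}{9} \cdot \frac{1}{4} \left(-1 - 54 + 126\right) + 1\right) = 4830 \left(\frac{1}{9} \cdot \frac{1}{4} \cdot 71 + 1\right) = 4830 \left(\frac{71}{36} + 1\right) = 4830 \cdot \frac{107}{36} = \frac{86135}{6}$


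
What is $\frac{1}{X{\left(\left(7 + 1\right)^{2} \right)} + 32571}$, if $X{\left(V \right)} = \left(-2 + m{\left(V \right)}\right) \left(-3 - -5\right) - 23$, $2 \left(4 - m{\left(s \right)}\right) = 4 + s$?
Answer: $\frac{1}{32484} \approx 3.0784 \cdot 10^{-5}$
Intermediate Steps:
$m{\left(s \right)} = 2 - \frac{s}{2}$ ($m{\left(s \right)} = 4 - \frac{4 + s}{2} = 4 - \left(2 + \frac{s}{2}\right) = 2 - \frac{s}{2}$)
$X{\left(V \right)} = -23 - V$ ($X{\left(V \right)} = \left(-2 - \left(-2 + \frac{V}{2}\right)\right) \left(-3 - -5\right) - 23 = - \frac{V}{2} \left(-3 + 5\right) - 23 = - \frac{V}{2} \cdot 2 - 23 = - V - 23 = -23 - V$)
$\frac{1}{X{\left(\left(7 + 1\right)^{2} \right)} + 32571} = \frac{1}{\left(-23 - \left(7 + 1\right)^{2}\right) + 32571} = \frac{1}{\left(-23 - 8^{2}\right) + 32571} = \frac{1}{\left(-23 - 64\right) + 32571} = \frac{1}{-87 + 32571} = \frac{1}{32484}$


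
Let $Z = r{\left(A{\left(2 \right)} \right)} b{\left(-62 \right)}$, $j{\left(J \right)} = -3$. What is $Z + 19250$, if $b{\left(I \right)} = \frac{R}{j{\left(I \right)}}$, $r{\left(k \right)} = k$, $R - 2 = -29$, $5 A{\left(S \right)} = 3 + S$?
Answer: $19259$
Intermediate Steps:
$A{\left(S \right)} = \frac{3}{5} + \frac{S}{5}$ ($A{\left(S \right)} = \frac{3 + S}{5} = \frac{3}{5} + \frac{S}{5}$)
$R = -27$ ($R = 2 - 29 = -27$)
$b{\left(I \right)} = 9$ ($b{\left(I \right)} = - \frac{27}{-3} = \left(-27\right) \left(- \frac{1}{3}\right) = 9$)
$Z = 9$ ($Z = \left(\frac{3}{5} + \frac{1}{5} \cdot 2\right) 9 = \left(\frac{3}{5} + \frac{2}{5}\right) 9 = 1 \cdot 9 = 9$)
$Z + 19250 = 9 + 19250 = 19259$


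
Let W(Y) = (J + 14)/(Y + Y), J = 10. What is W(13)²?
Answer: 144/169 ≈ 0.85207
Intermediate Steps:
W(Y) = 12/Y (W(Y) = (10 + 14)/(Y + Y) = 24/((2*Y)) = 24*(1/(2*Y)) = 12/Y)
W(13)² = (12/13)² = 144/169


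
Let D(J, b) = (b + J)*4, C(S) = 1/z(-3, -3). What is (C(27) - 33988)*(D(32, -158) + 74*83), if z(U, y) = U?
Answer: -574878670/3 ≈ -1.9163e+8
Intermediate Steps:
C(S) = -⅓ (C(S) = 1/(-3) = -⅓)
D(J, b) = 4*J + 4*b (D(J, b) = (J + b)*4 = 4*J + 4*b)
(C(27) - 33988)*(D(32, -158) + 74*83) = (-⅓ - 33988)*((4*32 + 4*(-158)) + 74*83) = -101965*((128 - 632) + 6142)/3 = -101965*(-504 + 6142)/3 = -101965/3*5638 = -574878670/3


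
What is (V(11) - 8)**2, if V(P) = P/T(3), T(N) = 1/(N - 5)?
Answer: 900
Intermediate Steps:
T(N) = 1/(-5 + N)
V(P) = -2*P (V(P) = P/(1/(-5 + 3)) = P/(1/(-2)) = P/(-1/2) = P*(-2) = -2*P)
(V(11) - 8)**2 = (-2*11 - 8)**2 = (-22 - 8)**2 = (-30)**2 = 900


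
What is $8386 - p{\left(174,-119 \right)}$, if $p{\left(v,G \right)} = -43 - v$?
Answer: $8603$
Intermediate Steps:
$8386 - p{\left(174,-119 \right)} = 8386 - \left(-43 - 174\right) = 8386 - -217 = 8386 + 217 = 8603$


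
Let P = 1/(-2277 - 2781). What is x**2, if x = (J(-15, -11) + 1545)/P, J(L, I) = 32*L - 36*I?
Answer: 54608227708644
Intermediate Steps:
J(L, I) = -36*I + 32*L
P = -1/5058 (P = 1/(-5058) = -1/5058 ≈ -0.00019771)
x = -7389738 (x = ((-36*(-11) + 32*(-15)) + 1545)/(-1/5058) = ((396 - 480) + 1545)*(-5058) = (-84 + 1545)*(-5058) = 1461*(-5058) = -7389738)
x**2 = (-7389738)**2 = 54608227708644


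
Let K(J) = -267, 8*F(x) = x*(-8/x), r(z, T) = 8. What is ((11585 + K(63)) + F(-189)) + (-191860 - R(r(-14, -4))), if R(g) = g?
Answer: -180551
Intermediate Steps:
F(x) = -1 (F(x) = (x*(-8/x))/8 = (1/8)*(-8) = -1)
((11585 + K(63)) + F(-189)) + (-191860 - R(r(-14, -4))) = ((11585 - 267) - 1) + (-191860 - 1*8) = (11318 - 1) + (-191860 - 8) = 11317 - 191868 = -180551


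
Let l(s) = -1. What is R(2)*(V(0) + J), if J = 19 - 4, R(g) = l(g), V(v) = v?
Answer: -15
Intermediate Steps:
R(g) = -1
J = 15
R(2)*(V(0) + J) = -(0 + 15) = -1*15 = -15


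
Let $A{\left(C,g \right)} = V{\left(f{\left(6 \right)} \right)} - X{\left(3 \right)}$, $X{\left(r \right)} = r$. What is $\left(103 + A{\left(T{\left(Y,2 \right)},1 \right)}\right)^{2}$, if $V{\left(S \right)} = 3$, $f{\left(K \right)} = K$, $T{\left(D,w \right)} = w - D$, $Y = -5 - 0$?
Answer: $10609$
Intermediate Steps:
$Y = -5$ ($Y = -5 + 0 = -5$)
$A{\left(C,g \right)} = 0$ ($A{\left(C,g \right)} = 3 - 3 = 0$)
$\left(103 + A{\left(T{\left(Y,2 \right)},1 \right)}\right)^{2} = \left(103 + 0\right)^{2} = 103^{2} = 10609$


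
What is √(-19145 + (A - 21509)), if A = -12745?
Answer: I*√53399 ≈ 231.08*I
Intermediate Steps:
√(-19145 + (A - 21509)) = √(-19145 + (-12745 - 21509)) = √(-19145 - 34254) = √(-53399) = I*√53399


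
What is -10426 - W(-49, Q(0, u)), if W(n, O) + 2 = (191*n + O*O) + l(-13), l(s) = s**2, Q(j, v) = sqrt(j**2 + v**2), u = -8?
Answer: -1298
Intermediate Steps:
W(n, O) = 167 + O**2 + 191*n (W(n, O) = -2 + ((191*n + O*O) + (-13)**2) = -2 + ((191*n + O**2) + 169) = -2 + ((O**2 + 191*n) + 169) = -2 + (169 + O**2 + 191*n) = 167 + O**2 + 191*n)
-10426 - W(-49, Q(0, u)) = -10426 - (167 + (sqrt(0**2 + (-8)**2))**2 + 191*(-49)) = -10426 - (167 + (sqrt(0 + 64))**2 - 9359) = -10426 - (167 + (sqrt(64))**2 - 9359) = -10426 - (167 + 8**2 - 9359) = -10426 - (167 + 64 - 9359) = -10426 - 1*(-9128) = -10426 + 9128 = -1298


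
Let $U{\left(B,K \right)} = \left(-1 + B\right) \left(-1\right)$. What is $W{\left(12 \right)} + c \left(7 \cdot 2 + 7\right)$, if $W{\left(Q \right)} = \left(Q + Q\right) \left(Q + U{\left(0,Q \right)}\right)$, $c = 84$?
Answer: $2076$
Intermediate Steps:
$U{\left(B,K \right)} = 1 - B$
$W{\left(Q \right)} = 2 Q \left(1 + Q\right)$ ($W{\left(Q \right)} = \left(Q + Q\right) \left(Q + \left(1 - 0\right)\right) = 2 Q \left(Q + \left(1 + 0\right)\right) = 2 Q \left(Q + 1\right) = 2 Q \left(1 + Q\right)$)
$W{\left(12 \right)} + c \left(7 \cdot 2 + 7\right) = 2 \cdot 12 \left(1 + 12\right) + 84 \left(7 \cdot 2 + 7\right) = 2 \cdot 12 \cdot 13 + 84 \left(14 + 7\right) = 312 + 84 \cdot 21 = 312 + 1764 = 2076$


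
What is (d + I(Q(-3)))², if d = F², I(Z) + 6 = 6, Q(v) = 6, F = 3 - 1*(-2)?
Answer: 625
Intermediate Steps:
F = 5 (F = 3 + 2 = 5)
I(Z) = 0 (I(Z) = -6 + 6 = 0)
d = 25 (d = 5² = 25)
(d + I(Q(-3)))² = (25 + 0)² = 25² = 625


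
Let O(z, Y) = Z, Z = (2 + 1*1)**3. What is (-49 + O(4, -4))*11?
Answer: -242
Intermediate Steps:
Z = 27 (Z = (2 + 1)**3 = 3**3 = 27)
O(z, Y) = 27
(-49 + O(4, -4))*11 = (-49 + 27)*11 = -22*11 = -242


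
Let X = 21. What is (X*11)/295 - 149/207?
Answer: 3862/61065 ≈ 0.063244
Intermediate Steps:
(X*11)/295 - 149/207 = (21*11)/295 - 149/207 = 231*(1/295) - 149*1/207 = 231/295 - 149/207 = 3862/61065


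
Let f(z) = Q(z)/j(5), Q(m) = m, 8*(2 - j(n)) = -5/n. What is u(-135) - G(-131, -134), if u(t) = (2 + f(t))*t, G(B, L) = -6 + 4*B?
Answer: 150220/17 ≈ 8836.5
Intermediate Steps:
j(n) = 2 + 5/(8*n) (j(n) = 2 - (-5)/(8*n) = 2 + 5/(8*n))
f(z) = 8*z/17 (f(z) = z/(2 + (5/8)/5) = z/(2 + (5/8)*(1/5)) = z/(2 + 1/8) = z/(17/8) = z*(8/17) = 8*z/17)
u(t) = t*(2 + 8*t/17) (u(t) = (2 + 8*t/17)*t = t*(2 + 8*t/17))
u(-135) - G(-131, -134) = (2/17)*(-135)*(17 + 4*(-135)) - (-6 + 4*(-131)) = (2/17)*(-135)*(17 - 540) - (-6 - 524) = (2/17)*(-135)*(-523) - 1*(-530) = 141210/17 + 530 = 150220/17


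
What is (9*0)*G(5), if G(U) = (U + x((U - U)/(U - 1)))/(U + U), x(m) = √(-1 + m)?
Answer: 0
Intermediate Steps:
G(U) = (I + U)/(2*U) (G(U) = (U + √(-1 + (U - U)/(U - 1)))/(U + U) = (U + √(-1 + 0/(-1 + U)))/((2*U)) = (U + √(-1 + 0))*(1/(2*U)) = (U + √(-1))*(1/(2*U)) = (U + I)*(1/(2*U)) = (I + U)*(1/(2*U)) = (I + U)/(2*U))
(9*0)*G(5) = (9*0)*((½)*(I + 5)/5) = 0*((½)*(⅕)*(5 + I)) = 0*(½ + I/10) = 0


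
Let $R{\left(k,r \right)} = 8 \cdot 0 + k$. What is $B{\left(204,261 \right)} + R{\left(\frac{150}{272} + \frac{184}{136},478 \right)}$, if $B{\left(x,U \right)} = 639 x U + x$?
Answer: $\frac{4627144579}{136} \approx 3.4023 \cdot 10^{7}$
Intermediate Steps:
$B{\left(x,U \right)} = x + 639 U x$ ($B{\left(x,U \right)} = 639 U x + x = x + 639 U x$)
$R{\left(k,r \right)} = k$ ($R{\left(k,r \right)} = 0 + k = k$)
$B{\left(204,261 \right)} + R{\left(\frac{150}{272} + \frac{184}{136},478 \right)} = 204 \left(1 + 639 \cdot 261\right) + \left(\frac{150}{272} + \frac{184}{136}\right) = 204 \left(1 + 166779\right) + \left(150 \cdot \frac{1}{272} + 184 \cdot \frac{1}{136}\right) = 204 \cdot 166780 + \left(\frac{75}{136} + \frac{23}{17}\right) = 34023120 + \frac{259}{136} = \frac{4627144579}{136}$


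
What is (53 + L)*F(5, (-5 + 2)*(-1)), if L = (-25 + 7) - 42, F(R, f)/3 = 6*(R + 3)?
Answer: -1008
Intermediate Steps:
F(R, f) = 54 + 18*R (F(R, f) = 3*(6*(R + 3)) = 3*(6*(3 + R)) = 3*(18 + 6*R) = 54 + 18*R)
L = -60 (L = -18 - 42 = -60)
(53 + L)*F(5, (-5 + 2)*(-1)) = (53 - 60)*(54 + 18*5) = -7*(54 + 90) = -7*144 = -1008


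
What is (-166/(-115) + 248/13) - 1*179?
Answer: -236927/1495 ≈ -158.48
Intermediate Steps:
(-166/(-115) + 248/13) - 1*179 = (-166*(-1/115) + 248*(1/13)) - 179 = (166/115 + 248/13) - 179 = 30678/1495 - 179 = -236927/1495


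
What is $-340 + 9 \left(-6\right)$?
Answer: $-394$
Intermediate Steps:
$-340 + 9 \left(-6\right) = -340 - 54 = -394$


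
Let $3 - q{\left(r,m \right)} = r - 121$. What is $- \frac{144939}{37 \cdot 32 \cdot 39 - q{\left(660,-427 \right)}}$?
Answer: $- \frac{144939}{46712} \approx -3.1028$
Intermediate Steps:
$q{\left(r,m \right)} = 124 - r$ ($q{\left(r,m \right)} = 3 - \left(r - 121\right) = 3 - \left(-121 + r\right) = 124 - r$)
$- \frac{144939}{37 \cdot 32 \cdot 39 - q{\left(660,-427 \right)}} = - \frac{144939}{37 \cdot 32 \cdot 39 - \left(124 - 660\right)} = - \frac{144939}{1184 \cdot 39 - \left(124 - 660\right)} = - \frac{144939}{46176 - -536} = - \frac{144939}{46176 + 536} = - \frac{144939}{46712}$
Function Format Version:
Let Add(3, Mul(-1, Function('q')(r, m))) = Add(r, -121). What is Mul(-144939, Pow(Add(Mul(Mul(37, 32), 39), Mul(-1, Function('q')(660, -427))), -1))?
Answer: Rational(-144939, 46712) ≈ -3.1028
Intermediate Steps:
Function('q')(r, m) = Add(124, Mul(-1, r)) (Function('q')(r, m) = Add(3, Mul(-1, Add(r, -121))) = Add(3, Mul(-1, Add(-121, r))) = Add(3, Add(121, Mul(-1, r))) = Add(124, Mul(-1, r)))
Mul(-144939, Pow(Add(Mul(Mul(37, 32), 39), Mul(-1, Function('q')(660, -427))), -1)) = Mul(-144939, Pow(Add(Mul(Mul(37, 32), 39), Mul(-1, Add(124, Mul(-1, 660)))), -1)) = Mul(-144939, Pow(Add(Mul(1184, 39), Mul(-1, Add(124, -660))), -1)) = Mul(-144939, Pow(Add(46176, Mul(-1, -536)), -1)) = Mul(-144939, Pow(Add(46176, 536), -1)) = Mul(-144939, Pow(46712, -1)) = Mul(-144939, Rational(1, 46712)) = Rational(-144939, 46712)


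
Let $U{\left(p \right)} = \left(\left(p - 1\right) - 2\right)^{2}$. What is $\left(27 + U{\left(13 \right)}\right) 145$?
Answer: $18415$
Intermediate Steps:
$U{\left(p \right)} = \left(-3 + p\right)^{2}$ ($U{\left(p \right)} = \left(\left(-1 + p\right) - 2\right)^{2} = \left(-3 + p\right)^{2}$)
$\left(27 + U{\left(13 \right)}\right) 145 = \left(27 + \left(-3 + 13\right)^{2}\right) 145 = \left(27 + 10^{2}\right) 145 = \left(27 + 100\right) 145 = 127 \cdot 145 = 18415$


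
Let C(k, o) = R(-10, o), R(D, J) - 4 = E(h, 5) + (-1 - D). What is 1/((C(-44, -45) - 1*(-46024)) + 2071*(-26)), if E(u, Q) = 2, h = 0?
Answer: -1/7807 ≈ -0.00012809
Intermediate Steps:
R(D, J) = 5 - D (R(D, J) = 4 + (2 + (-1 - D)) = 4 + (1 - D) = 5 - D)
C(k, o) = 15 (C(k, o) = 5 - 1*(-10) = 5 + 10 = 15)
1/((C(-44, -45) - 1*(-46024)) + 2071*(-26)) = 1/((15 - 1*(-46024)) + 2071*(-26)) = 1/((15 + 46024) - 53846) = 1/(46039 - 53846) = 1/(-7807) = -1/7807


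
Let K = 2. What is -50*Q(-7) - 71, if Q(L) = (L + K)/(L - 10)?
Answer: -1457/17 ≈ -85.706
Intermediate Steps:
Q(L) = (2 + L)/(-10 + L) (Q(L) = (L + 2)/(L - 10) = (2 + L)/(-10 + L))
-50*Q(-7) - 71 = -50*(2 - 7)/(-10 - 7) - 71 = -50*(-5)/(-17) - 71 = -(-50)*(-5)/17 - 71 = -50*5/17 - 71 = -250/17 - 71 = -1457/17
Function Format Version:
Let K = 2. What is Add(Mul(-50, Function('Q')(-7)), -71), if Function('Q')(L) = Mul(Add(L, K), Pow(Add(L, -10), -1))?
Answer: Rational(-1457, 17) ≈ -85.706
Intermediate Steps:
Function('Q')(L) = Mul(Pow(Add(-10, L), -1), Add(2, L)) (Function('Q')(L) = Mul(Add(L, 2), Pow(Add(L, -10), -1)) = Mul(Add(2, L), Pow(Add(-10, L), -1)) = Mul(Pow(Add(-10, L), -1), Add(2, L)))
Add(Mul(-50, Function('Q')(-7)), -71) = Add(Mul(-50, Mul(Pow(Add(-10, -7), -1), Add(2, -7))), -71) = Add(Mul(-50, Mul(Pow(-17, -1), -5)), -71) = Add(Mul(-50, Mul(Rational(-1, 17), -5)), -71) = Add(Mul(-50, Rational(5, 17)), -71) = Add(Rational(-250, 17), -71) = Rational(-1457, 17)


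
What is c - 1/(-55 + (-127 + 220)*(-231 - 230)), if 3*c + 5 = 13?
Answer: 343427/128784 ≈ 2.6667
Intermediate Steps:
c = 8/3 (c = -5/3 + (⅓)*13 = -5/3 + 13/3 = 8/3 ≈ 2.6667)
c - 1/(-55 + (-127 + 220)*(-231 - 230)) = 8/3 - 1/(-55 + (-127 + 220)*(-231 - 230)) = 8/3 - 1/(-55 + 93*(-461)) = 8/3 - 1/(-55 - 42873) = 8/3 - 1/(-42928) = 8/3 - 1*(-1/42928) = 8/3 + 1/42928 = 343427/128784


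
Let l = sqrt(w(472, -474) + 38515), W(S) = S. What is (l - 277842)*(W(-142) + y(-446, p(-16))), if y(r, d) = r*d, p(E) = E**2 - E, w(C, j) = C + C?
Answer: 33745022268 - 121454*sqrt(39459) ≈ 3.3721e+10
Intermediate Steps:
w(C, j) = 2*C
l = sqrt(39459) (l = sqrt(2*472 + 38515) = sqrt(944 + 38515) = sqrt(39459) ≈ 198.64)
y(r, d) = d*r
(l - 277842)*(W(-142) + y(-446, p(-16))) = (sqrt(39459) - 277842)*(-142 - 16*(-1 - 16)*(-446)) = (-277842 + sqrt(39459))*(-142 - 16*(-17)*(-446)) = (-277842 + sqrt(39459))*(-142 + 272*(-446)) = (-277842 + sqrt(39459))*(-142 - 121312) = (-277842 + sqrt(39459))*(-121454) = 33745022268 - 121454*sqrt(39459)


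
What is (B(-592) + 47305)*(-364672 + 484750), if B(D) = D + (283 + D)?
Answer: 5572099512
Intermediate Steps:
B(D) = 283 + 2*D
(B(-592) + 47305)*(-364672 + 484750) = ((283 + 2*(-592)) + 47305)*(-364672 + 484750) = ((283 - 1184) + 47305)*120078 = (-901 + 47305)*120078 = 46404*120078 = 5572099512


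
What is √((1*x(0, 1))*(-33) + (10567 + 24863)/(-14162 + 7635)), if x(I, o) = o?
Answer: 93*I*√189283/6527 ≈ 6.1991*I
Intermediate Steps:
√((1*x(0, 1))*(-33) + (10567 + 24863)/(-14162 + 7635)) = √((1*1)*(-33) + (10567 + 24863)/(-14162 + 7635)) = √(1*(-33) + 35430/(-6527)) = √(-33 + 35430*(-1/6527)) = √(-33 - 35430/6527) = √(-250821/6527) = 93*I*√189283/6527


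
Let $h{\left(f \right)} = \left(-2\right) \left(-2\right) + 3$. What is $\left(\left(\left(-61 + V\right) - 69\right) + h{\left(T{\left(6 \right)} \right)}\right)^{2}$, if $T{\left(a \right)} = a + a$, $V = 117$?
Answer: $36$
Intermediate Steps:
$T{\left(a \right)} = 2 a$
$h{\left(f \right)} = 7$ ($h{\left(f \right)} = 4 + 3 = 7$)
$\left(\left(\left(-61 + V\right) - 69\right) + h{\left(T{\left(6 \right)} \right)}\right)^{2} = \left(\left(\left(-61 + 117\right) - 69\right) + 7\right)^{2} = \left(\left(56 - 69\right) + 7\right)^{2} = \left(-13 + 7\right)^{2} = \left(-6\right)^{2} = 36$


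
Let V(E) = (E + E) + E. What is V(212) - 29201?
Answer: -28565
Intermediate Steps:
V(E) = 3*E (V(E) = 2*E + E = 3*E)
V(212) - 29201 = 3*212 - 29201 = 636 - 29201 = -28565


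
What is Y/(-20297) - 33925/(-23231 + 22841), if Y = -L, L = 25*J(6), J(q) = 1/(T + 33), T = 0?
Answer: 1514867245/17414826 ≈ 86.987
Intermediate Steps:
J(q) = 1/33 (J(q) = 1/(0 + 33) = 1/33)
L = 25/33 (L = 25*(1/33) = 25/33 ≈ 0.75758)
Y = -25/33 (Y = -1*25/33 = -25/33 ≈ -0.75758)
Y/(-20297) - 33925/(-23231 + 22841) = -25/33/(-20297) - 33925/(-23231 + 22841) = -25/33*(-1/20297) - 33925/(-390) = 25/669801 - 33925*(-1/390) = 25/669801 + 6785/78 = 1514867245/17414826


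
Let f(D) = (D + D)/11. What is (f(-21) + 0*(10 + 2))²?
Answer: 1764/121 ≈ 14.579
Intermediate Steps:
f(D) = 2*D/11 (f(D) = (2*D)*(1/11) = 2*D/11)
(f(-21) + 0*(10 + 2))² = ((2/11)*(-21) + 0*(10 + 2))² = (-42/11 + 0*12)² = (-42/11 + 0)² = (-42/11)² = 1764/121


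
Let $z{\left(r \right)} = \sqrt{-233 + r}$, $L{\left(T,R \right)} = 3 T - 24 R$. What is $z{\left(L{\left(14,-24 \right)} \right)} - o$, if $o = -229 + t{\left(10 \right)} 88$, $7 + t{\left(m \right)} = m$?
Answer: $-35 + \sqrt{385} \approx -15.379$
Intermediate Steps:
$t{\left(m \right)} = -7 + m$
$L{\left(T,R \right)} = - 24 R + 3 T$
$o = 35$ ($o = -229 + \left(-7 + 10\right) 88 = -229 + 3 \cdot 88 = -229 + 264 = 35$)
$z{\left(L{\left(14,-24 \right)} \right)} - o = \sqrt{-233 + \left(\left(-24\right) \left(-24\right) + 3 \cdot 14\right)} - 35 = \sqrt{-233 + \left(576 + 42\right)} - 35 = \sqrt{-233 + 618} - 35 = \sqrt{385} - 35 = -35 + \sqrt{385}$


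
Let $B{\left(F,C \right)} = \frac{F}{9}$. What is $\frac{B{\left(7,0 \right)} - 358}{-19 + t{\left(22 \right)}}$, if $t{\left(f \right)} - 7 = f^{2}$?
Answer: $- \frac{3215}{4248} \approx -0.75683$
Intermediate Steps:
$B{\left(F,C \right)} = \frac{F}{9}$ ($B{\left(F,C \right)} = F \frac{1}{9} = \frac{F}{9}$)
$t{\left(f \right)} = 7 + f^{2}$
$\frac{B{\left(7,0 \right)} - 358}{-19 + t{\left(22 \right)}} = \frac{\frac{1}{9} \cdot 7 - 358}{-19 + \left(7 + 22^{2}\right)} = \frac{\frac{7}{9} - 358}{-19 + \left(7 + 484\right)} = - \frac{3215}{9 \left(-19 + 491\right)} = - \frac{3215}{9 \cdot 472} = \left(- \frac{3215}{9}\right) \frac{1}{472} = - \frac{3215}{4248}$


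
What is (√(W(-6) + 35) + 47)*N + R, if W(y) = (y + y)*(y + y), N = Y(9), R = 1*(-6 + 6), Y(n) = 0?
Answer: 0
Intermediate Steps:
R = 0 (R = 1*0 = 0)
N = 0
W(y) = 4*y² (W(y) = (2*y)*(2*y) = 4*y²)
(√(W(-6) + 35) + 47)*N + R = (√(4*(-6)² + 35) + 47)*0 + 0 = (√(4*36 + 35) + 47)*0 + 0 = (√(144 + 35) + 47)*0 + 0 = (√179 + 47)*0 + 0 = (47 + √179)*0 + 0 = 0 + 0 = 0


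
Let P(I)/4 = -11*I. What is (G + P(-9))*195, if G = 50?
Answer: 86970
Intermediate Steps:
P(I) = -44*I (P(I) = 4*(-11*I) = -44*I)
(G + P(-9))*195 = (50 - 44*(-9))*195 = (50 + 396)*195 = 446*195 = 86970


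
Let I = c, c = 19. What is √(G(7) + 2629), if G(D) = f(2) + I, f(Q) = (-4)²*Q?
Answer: 2*√670 ≈ 51.769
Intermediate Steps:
f(Q) = 16*Q
I = 19
G(D) = 51 (G(D) = 16*2 + 19 = 32 + 19 = 51)
√(G(7) + 2629) = √(51 + 2629) = √2680 = 2*√670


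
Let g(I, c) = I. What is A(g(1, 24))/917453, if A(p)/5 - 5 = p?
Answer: 30/917453 ≈ 3.2699e-5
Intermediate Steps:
A(p) = 25 + 5*p
A(g(1, 24))/917453 = (25 + 5*1)/917453 = (25 + 5)*(1/917453) = 30*(1/917453) = 30/917453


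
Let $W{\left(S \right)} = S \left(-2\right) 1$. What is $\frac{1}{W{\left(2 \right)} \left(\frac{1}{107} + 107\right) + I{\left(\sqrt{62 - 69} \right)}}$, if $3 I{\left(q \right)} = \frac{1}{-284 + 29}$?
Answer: $- \frac{81855}{35037107} \approx -0.0023362$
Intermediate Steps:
$W{\left(S \right)} = - 2 S$ ($W{\left(S \right)} = - 2 S 1 = - 2 S$)
$I{\left(q \right)} = - \frac{1}{765}$ ($I{\left(q \right)} = \frac{1}{3 \left(-284 + 29\right)} = \frac{1}{3 \left(-255\right)} = \frac{1}{3} \left(- \frac{1}{255}\right) = - \frac{1}{765}$)
$\frac{1}{W{\left(2 \right)} \left(\frac{1}{107} + 107\right) + I{\left(\sqrt{62 - 69} \right)}} = \frac{1}{\left(-2\right) 2 \left(\frac{1}{107} + 107\right) - \frac{1}{765}} = \frac{1}{- 4 \left(\frac{1}{107} + 107\right) - \frac{1}{765}} = \frac{1}{\left(-4\right) \frac{11450}{107} - \frac{1}{765}} = \frac{1}{- \frac{45800}{107} - \frac{1}{765}} = \frac{1}{- \frac{35037107}{81855}} = - \frac{81855}{35037107}$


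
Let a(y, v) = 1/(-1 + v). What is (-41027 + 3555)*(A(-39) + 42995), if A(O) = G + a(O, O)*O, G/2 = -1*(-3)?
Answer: -8056850036/5 ≈ -1.6114e+9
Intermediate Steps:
G = 6 (G = 2*(-1*(-3)) = 2*3 = 6)
A(O) = 6 + O/(-1 + O)
(-41027 + 3555)*(A(-39) + 42995) = (-41027 + 3555)*((-6 + 7*(-39))/(-1 - 39) + 42995) = -37472*((-6 - 273)/(-40) + 42995) = -37472*(-1/40*(-279) + 42995) = -37472*(279/40 + 42995) = -37472*1720079/40 = -8056850036/5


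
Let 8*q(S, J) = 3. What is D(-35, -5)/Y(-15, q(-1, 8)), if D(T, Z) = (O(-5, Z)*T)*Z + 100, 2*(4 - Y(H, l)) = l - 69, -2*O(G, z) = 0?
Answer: 1600/613 ≈ 2.6101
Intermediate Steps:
q(S, J) = 3/8 (q(S, J) = (1/8)*3 = 3/8)
O(G, z) = 0 (O(G, z) = -1/2*0 = 0)
Y(H, l) = 77/2 - l/2 (Y(H, l) = 4 - (l - 69)/2 = 4 - (-69 + l)/2 = 4 + (69/2 - l/2) = 77/2 - l/2)
D(T, Z) = 100 (D(T, Z) = (0*T)*Z + 100 = 0*Z + 100 = 0 + 100 = 100)
D(-35, -5)/Y(-15, q(-1, 8)) = 100/(77/2 - 1/2*3/8) = 100/(77/2 - 3/16) = 100/(613/16) = 100*(16/613) = 1600/613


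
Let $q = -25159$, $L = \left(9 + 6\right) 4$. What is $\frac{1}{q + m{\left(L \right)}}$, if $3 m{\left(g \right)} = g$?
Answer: $- \frac{1}{25139} \approx -3.9779 \cdot 10^{-5}$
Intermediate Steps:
$L = 60$ ($L = 15 \cdot 4 = 60$)
$m{\left(g \right)} = \frac{g}{3}$
$\frac{1}{q + m{\left(L \right)}} = \frac{1}{-25159 + \frac{1}{3} \cdot 60} = \frac{1}{-25159 + 20} = \frac{1}{-25139} = - \frac{1}{25139}$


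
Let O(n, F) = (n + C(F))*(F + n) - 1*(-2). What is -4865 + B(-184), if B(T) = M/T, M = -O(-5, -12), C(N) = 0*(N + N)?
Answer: -895073/184 ≈ -4864.5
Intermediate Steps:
C(N) = 0 (C(N) = 0*(2*N) = 0)
O(n, F) = 2 + n*(F + n) (O(n, F) = (n + 0)*(F + n) - 1*(-2) = n*(F + n) + 2 = 2 + n*(F + n))
M = -87 (M = -(2 + (-5)² - 12*(-5)) = -(2 + 25 + 60) = -1*87 = -87)
B(T) = -87/T
-4865 + B(-184) = -4865 - 87/(-184) = -4865 - 87*(-1/184) = -4865 + 87/184 = -895073/184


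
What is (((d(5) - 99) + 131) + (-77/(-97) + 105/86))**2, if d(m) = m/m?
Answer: 85318320649/69588964 ≈ 1226.0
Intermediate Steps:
d(m) = 1
(((d(5) - 99) + 131) + (-77/(-97) + 105/86))**2 = (((1 - 99) + 131) + (-77/(-97) + 105/86))**2 = ((-98 + 131) + (-77*(-1/97) + 105*(1/86)))**2 = (33 + (77/97 + 105/86))**2 = (33 + 16807/8342)**2 = (292093/8342)**2 = 85318320649/69588964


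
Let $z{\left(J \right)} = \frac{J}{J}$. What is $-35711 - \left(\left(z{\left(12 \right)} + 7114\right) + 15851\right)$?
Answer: $-58677$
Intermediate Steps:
$z{\left(J \right)} = 1$
$-35711 - \left(\left(z{\left(12 \right)} + 7114\right) + 15851\right) = -35711 - \left(\left(1 + 7114\right) + 15851\right) = -35711 - \left(7115 + 15851\right) = -35711 - 22966 = -58677$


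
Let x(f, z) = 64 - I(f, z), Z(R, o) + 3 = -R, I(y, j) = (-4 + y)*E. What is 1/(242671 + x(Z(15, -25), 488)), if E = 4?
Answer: 1/242823 ≈ 4.1182e-6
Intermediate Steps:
I(y, j) = -16 + 4*y (I(y, j) = (-4 + y)*4 = -16 + 4*y)
Z(R, o) = -3 - R
x(f, z) = 80 - 4*f (x(f, z) = 64 - (-16 + 4*f) = 64 + (16 - 4*f) = 80 - 4*f)
1/(242671 + x(Z(15, -25), 488)) = 1/(242671 + (80 - 4*(-3 - 1*15))) = 1/(242671 + (80 - 4*(-3 - 15))) = 1/(242671 + (80 - 4*(-18))) = 1/(242671 + (80 + 72)) = 1/(242671 + 152) = 1/242823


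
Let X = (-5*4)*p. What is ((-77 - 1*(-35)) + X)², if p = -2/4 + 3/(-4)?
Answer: 289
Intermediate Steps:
p = -5/4 (p = -2*¼ + 3*(-¼) = -½ - ¾ = -5/4 ≈ -1.2500)
X = 25 (X = -5*4*(-5/4) = -20*(-5/4) = 25)
((-77 - 1*(-35)) + X)² = ((-77 - 1*(-35)) + 25)² = ((-77 + 35) + 25)² = (-42 + 25)² = (-17)² = 289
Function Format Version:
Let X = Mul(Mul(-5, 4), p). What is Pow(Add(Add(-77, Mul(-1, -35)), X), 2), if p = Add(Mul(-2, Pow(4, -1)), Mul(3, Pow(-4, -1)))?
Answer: 289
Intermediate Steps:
p = Rational(-5, 4) (p = Add(Mul(-2, Rational(1, 4)), Mul(3, Rational(-1, 4))) = Add(Rational(-1, 2), Rational(-3, 4)) = Rational(-5, 4) ≈ -1.2500)
X = 25 (X = Mul(Mul(-5, 4), Rational(-5, 4)) = Mul(-20, Rational(-5, 4)) = 25)
Pow(Add(Add(-77, Mul(-1, -35)), X), 2) = Pow(Add(Add(-77, Mul(-1, -35)), 25), 2) = Pow(Add(Add(-77, 35), 25), 2) = Pow(Add(-42, 25), 2) = Pow(-17, 2) = 289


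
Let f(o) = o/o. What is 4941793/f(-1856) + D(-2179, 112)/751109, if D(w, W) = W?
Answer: 3711825198549/751109 ≈ 4.9418e+6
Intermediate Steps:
f(o) = 1
4941793/f(-1856) + D(-2179, 112)/751109 = 4941793/1 + 112/751109 = 4941793*1 + 112*(1/751109) = 4941793 + 112/751109 = 3711825198549/751109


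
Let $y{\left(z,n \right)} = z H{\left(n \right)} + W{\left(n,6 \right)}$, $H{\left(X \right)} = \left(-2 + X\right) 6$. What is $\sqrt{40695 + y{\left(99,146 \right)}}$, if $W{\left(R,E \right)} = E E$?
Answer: $\sqrt{126267} \approx 355.34$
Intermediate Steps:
$H{\left(X \right)} = -12 + 6 X$
$W{\left(R,E \right)} = E^{2}$
$y{\left(z,n \right)} = 36 + z \left(-12 + 6 n\right)$ ($y{\left(z,n \right)} = z \left(-12 + 6 n\right) + 6^{2} = z \left(-12 + 6 n\right) + 36 = 36 + z \left(-12 + 6 n\right)$)
$\sqrt{40695 + y{\left(99,146 \right)}} = \sqrt{40695 + \left(36 + 6 \cdot 99 \left(-2 + 146\right)\right)} = \sqrt{40695 + \left(36 + 6 \cdot 99 \cdot 144\right)} = \sqrt{40695 + \left(36 + 85536\right)} = \sqrt{40695 + 85572} = \sqrt{126267}$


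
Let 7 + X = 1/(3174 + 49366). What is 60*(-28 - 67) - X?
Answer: -299110221/52540 ≈ -5693.0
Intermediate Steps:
X = -367779/52540 (X = -7 + 1/(3174 + 49366) = -7 + 1/52540 = -367779/52540 ≈ -7.0000)
60*(-28 - 67) - X = 60*(-28 - 67) - 1*(-367779/52540) = 60*(-95) + 367779/52540 = -5700 + 367779/52540 = -299110221/52540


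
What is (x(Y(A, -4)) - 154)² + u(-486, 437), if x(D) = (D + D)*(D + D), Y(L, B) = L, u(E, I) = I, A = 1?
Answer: 22937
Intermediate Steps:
x(D) = 4*D² (x(D) = (2*D)*(2*D) = 4*D²)
(x(Y(A, -4)) - 154)² + u(-486, 437) = (4*1² - 154)² + 437 = (4*1 - 154)² + 437 = (4 - 154)² + 437 = (-150)² + 437 = 22500 + 437 = 22937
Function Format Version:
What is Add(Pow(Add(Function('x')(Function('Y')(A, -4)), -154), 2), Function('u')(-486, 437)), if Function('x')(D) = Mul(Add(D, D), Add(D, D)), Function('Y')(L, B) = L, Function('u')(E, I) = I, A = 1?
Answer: 22937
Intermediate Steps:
Function('x')(D) = Mul(4, Pow(D, 2)) (Function('x')(D) = Mul(Mul(2, D), Mul(2, D)) = Mul(4, Pow(D, 2)))
Add(Pow(Add(Function('x')(Function('Y')(A, -4)), -154), 2), Function('u')(-486, 437)) = Add(Pow(Add(Mul(4, Pow(1, 2)), -154), 2), 437) = Add(Pow(Add(Mul(4, 1), -154), 2), 437) = Add(Pow(Add(4, -154), 2), 437) = Add(Pow(-150, 2), 437) = Add(22500, 437) = 22937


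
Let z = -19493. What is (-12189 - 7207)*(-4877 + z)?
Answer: 472680520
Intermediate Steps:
(-12189 - 7207)*(-4877 + z) = (-12189 - 7207)*(-4877 - 19493) = -19396*(-24370) = 472680520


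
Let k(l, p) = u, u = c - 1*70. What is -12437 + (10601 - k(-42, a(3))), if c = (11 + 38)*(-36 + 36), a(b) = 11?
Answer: -1766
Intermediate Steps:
c = 0 (c = 49*0 = 0)
u = -70 (u = 0 - 1*70 = 0 - 70 = -70)
k(l, p) = -70
-12437 + (10601 - k(-42, a(3))) = -12437 + (10601 - 1*(-70)) = -12437 + (10601 + 70) = -12437 + 10671 = -1766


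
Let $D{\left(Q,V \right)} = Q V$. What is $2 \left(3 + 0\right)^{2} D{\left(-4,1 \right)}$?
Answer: $-72$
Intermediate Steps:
$2 \left(3 + 0\right)^{2} D{\left(-4,1 \right)} = 2 \left(3 + 0\right)^{2} \left(\left(-4\right) 1\right) = 2 \cdot 3^{2} \left(-4\right) = 2 \cdot 9 \left(-4\right) = 18 \left(-4\right) = -72$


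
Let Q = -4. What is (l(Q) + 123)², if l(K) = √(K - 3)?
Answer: (123 + I*√7)² ≈ 15122.0 + 650.85*I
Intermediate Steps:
l(K) = √(-3 + K)
(l(Q) + 123)² = (√(-3 - 4) + 123)² = (√(-7) + 123)² = (I*√7 + 123)² = (123 + I*√7)²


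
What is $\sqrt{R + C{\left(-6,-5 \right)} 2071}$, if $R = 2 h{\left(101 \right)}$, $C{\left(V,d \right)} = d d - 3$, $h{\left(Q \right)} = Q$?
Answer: $2 \sqrt{11441} \approx 213.93$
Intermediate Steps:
$C{\left(V,d \right)} = -3 + d^{2}$ ($C{\left(V,d \right)} = d^{2} - 3 = -3 + d^{2}$)
$R = 202$ ($R = 2 \cdot 101 = 202$)
$\sqrt{R + C{\left(-6,-5 \right)} 2071} = \sqrt{202 + \left(-3 + \left(-5\right)^{2}\right) 2071} = \sqrt{202 + \left(-3 + 25\right) 2071} = \sqrt{202 + 22 \cdot 2071} = \sqrt{202 + 45562} = \sqrt{45764} = 2 \sqrt{11441}$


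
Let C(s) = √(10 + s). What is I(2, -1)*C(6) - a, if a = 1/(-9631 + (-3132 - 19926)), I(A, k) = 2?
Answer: 261513/32689 ≈ 8.0000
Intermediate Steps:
a = -1/32689 (a = 1/(-9631 - 23058) = 1/(-32689) = -1/32689 ≈ -3.0591e-5)
I(2, -1)*C(6) - a = 2*√(10 + 6) - 1*(-1/32689) = 2*√16 + 1/32689 = 2*4 + 1/32689 = 8 + 1/32689 = 261513/32689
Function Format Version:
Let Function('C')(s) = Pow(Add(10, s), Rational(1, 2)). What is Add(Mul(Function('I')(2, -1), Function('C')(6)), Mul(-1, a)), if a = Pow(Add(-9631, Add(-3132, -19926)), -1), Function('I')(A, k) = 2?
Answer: Rational(261513, 32689) ≈ 8.0000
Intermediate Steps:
a = Rational(-1, 32689) (a = Pow(Add(-9631, -23058), -1) = Pow(-32689, -1) = Rational(-1, 32689) ≈ -3.0591e-5)
Add(Mul(Function('I')(2, -1), Function('C')(6)), Mul(-1, a)) = Add(Mul(2, Pow(Add(10, 6), Rational(1, 2))), Mul(-1, Rational(-1, 32689))) = Add(Mul(2, Pow(16, Rational(1, 2))), Rational(1, 32689)) = Add(Mul(2, 4), Rational(1, 32689)) = Add(8, Rational(1, 32689)) = Rational(261513, 32689)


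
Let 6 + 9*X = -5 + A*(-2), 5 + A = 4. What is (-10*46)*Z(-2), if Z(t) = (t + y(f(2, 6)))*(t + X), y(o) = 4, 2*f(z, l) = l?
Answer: 2760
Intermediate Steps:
A = -1 (A = -5 + 4 = -1)
f(z, l) = l/2
X = -1 (X = -⅔ + (-5 - 1*(-2))/9 = -⅔ + (-5 + 2)/9 = -⅔ + (⅑)*(-3) = -⅔ - ⅓ = -1)
Z(t) = (-1 + t)*(4 + t) (Z(t) = (t + 4)*(t - 1) = (4 + t)*(-1 + t) = (-1 + t)*(4 + t))
(-10*46)*Z(-2) = (-10*46)*(-4 + (-2)² + 3*(-2)) = -460*(-4 + 4 - 6) = -460*(-6) = 2760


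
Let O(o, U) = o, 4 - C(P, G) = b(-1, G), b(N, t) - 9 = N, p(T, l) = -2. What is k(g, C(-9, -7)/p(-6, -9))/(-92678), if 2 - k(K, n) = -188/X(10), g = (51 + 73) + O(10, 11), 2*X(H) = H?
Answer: -99/231695 ≈ -0.00042729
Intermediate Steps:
b(N, t) = 9 + N
C(P, G) = -4 (C(P, G) = 4 - (9 - 1) = 4 - 1*8 = 4 - 8 = -4)
X(H) = H/2
g = 134 (g = (51 + 73) + 10 = 124 + 10 = 134)
k(K, n) = 198/5 (k(K, n) = 2 - (-188)/((½)*10) = 2 - (-188)/5 = 2 - 1*(-188/5) = 2 + 188/5 = 198/5)
k(g, C(-9, -7)/p(-6, -9))/(-92678) = (198/5)/(-92678) = (198/5)*(-1/92678) = -99/231695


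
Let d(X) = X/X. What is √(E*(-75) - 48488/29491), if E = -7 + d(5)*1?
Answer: √3222674602/2681 ≈ 21.174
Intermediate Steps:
d(X) = 1
E = -6 (E = -7 + 1*1 = -7 + 1 = -6)
√(E*(-75) - 48488/29491) = √(-6*(-75) - 48488/29491) = √(450 - 48488*1/29491) = √(450 - 4408/2681) = √(1202042/2681) = √3222674602/2681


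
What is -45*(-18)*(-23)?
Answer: -18630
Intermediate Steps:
-45*(-18)*(-23) = 810*(-23) = -18630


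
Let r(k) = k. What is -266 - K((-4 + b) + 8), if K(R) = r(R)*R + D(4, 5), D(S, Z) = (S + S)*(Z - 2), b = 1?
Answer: -315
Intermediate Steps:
D(S, Z) = 2*S*(-2 + Z) (D(S, Z) = (2*S)*(-2 + Z) = 2*S*(-2 + Z))
K(R) = 24 + R² (K(R) = R*R + 2*4*(-2 + 5) = R² + 2*4*3 = R² + 24 = 24 + R²)
-266 - K((-4 + b) + 8) = -266 - (24 + ((-4 + 1) + 8)²) = -266 - (24 + (-3 + 8)²) = -266 - (24 + 5²) = -266 - (24 + 25) = -266 - 1*49 = -266 - 49 = -315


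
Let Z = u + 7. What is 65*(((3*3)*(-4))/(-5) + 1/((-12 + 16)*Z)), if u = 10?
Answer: 31889/68 ≈ 468.96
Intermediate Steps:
Z = 17 (Z = 10 + 7 = 17)
65*(((3*3)*(-4))/(-5) + 1/((-12 + 16)*Z)) = 65*(((3*3)*(-4))/(-5) + 1/((-12 + 16)*17)) = 65*((9*(-4))*(-⅕) + (1/17)/4) = 65*(-36*(-⅕) + (¼)*(1/17)) = 65*(36/5 + 1/68) = 65*(2453/340) = 31889/68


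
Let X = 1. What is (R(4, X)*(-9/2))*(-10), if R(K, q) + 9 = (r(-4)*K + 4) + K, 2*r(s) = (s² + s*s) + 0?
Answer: 2835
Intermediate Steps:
r(s) = s² (r(s) = ((s² + s*s) + 0)/2 = ((s² + s²) + 0)/2 = (2*s² + 0)/2 = (2*s²)/2 = s²)
R(K, q) = -5 + 17*K (R(K, q) = -9 + (((-4)²*K + 4) + K) = -9 + ((16*K + 4) + K) = -9 + ((4 + 16*K) + K) = -9 + (4 + 17*K) = -5 + 17*K)
(R(4, X)*(-9/2))*(-10) = ((-5 + 17*4)*(-9/2))*(-10) = ((-5 + 68)*(-9*½))*(-10) = (63*(-9/2))*(-10) = -567/2*(-10) = 2835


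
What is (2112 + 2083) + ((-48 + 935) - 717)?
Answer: 4365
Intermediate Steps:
(2112 + 2083) + ((-48 + 935) - 717) = 4195 + (887 - 717) = 4195 + 170 = 4365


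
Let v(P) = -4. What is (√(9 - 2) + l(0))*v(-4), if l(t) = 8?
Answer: -32 - 4*√7 ≈ -42.583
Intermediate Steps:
(√(9 - 2) + l(0))*v(-4) = (√(9 - 2) + 8)*(-4) = (√7 + 8)*(-4) = (8 + √7)*(-4) = -32 - 4*√7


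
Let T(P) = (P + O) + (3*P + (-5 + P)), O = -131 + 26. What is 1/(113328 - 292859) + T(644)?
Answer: 558341409/179531 ≈ 3110.0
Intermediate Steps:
O = -105
T(P) = -110 + 5*P (T(P) = (P - 105) + (3*P + (-5 + P)) = (-105 + P) + (-5 + 4*P) = -110 + 5*P)
1/(113328 - 292859) + T(644) = 1/(113328 - 292859) + (-110 + 5*644) = 1/(-179531) + (-110 + 3220) = -1/179531 + 3110 = 558341409/179531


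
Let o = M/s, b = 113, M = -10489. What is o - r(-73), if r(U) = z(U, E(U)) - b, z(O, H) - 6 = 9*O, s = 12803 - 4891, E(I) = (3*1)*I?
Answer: 6034279/7912 ≈ 762.67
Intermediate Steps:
E(I) = 3*I
s = 7912
o = -10489/7912 ≈ -1.3257
z(O, H) = 6 + 9*O
r(U) = -107 + 9*U (r(U) = (6 + 9*U) - 1*113 = (6 + 9*U) - 113 = -107 + 9*U)
o - r(-73) = -10489/7912 - (-107 + 9*(-73)) = -10489/7912 - (-107 - 657) = -10489/7912 - 1*(-764) = -10489/7912 + 764 = 6034279/7912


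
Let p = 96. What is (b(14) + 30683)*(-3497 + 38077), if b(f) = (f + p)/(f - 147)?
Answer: 1060989540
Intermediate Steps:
b(f) = (96 + f)/(-147 + f) (b(f) = (f + 96)/(f - 147) = (96 + f)/(-147 + f))
(b(14) + 30683)*(-3497 + 38077) = ((96 + 14)/(-147 + 14) + 30683)*(-3497 + 38077) = (110/(-133) + 30683)*34580 = (-1/133*110 + 30683)*34580 = (-110/133 + 30683)*34580 = (4080729/133)*34580 = 1060989540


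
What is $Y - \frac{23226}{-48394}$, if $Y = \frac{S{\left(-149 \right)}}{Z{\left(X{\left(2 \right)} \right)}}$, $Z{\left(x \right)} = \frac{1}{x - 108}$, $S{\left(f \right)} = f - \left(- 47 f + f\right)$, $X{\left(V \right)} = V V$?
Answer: $\frac{17622977077}{24197} \approx 7.2831 \cdot 10^{5}$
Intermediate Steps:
$X{\left(V \right)} = V^{2}$
$S{\left(f \right)} = 47 f$ ($S{\left(f \right)} = f - - 46 f = f + 46 f = 47 f$)
$Z{\left(x \right)} = \frac{1}{-108 + x}$
$Y = 728312$ ($Y = \frac{47 \left(-149\right)}{\frac{1}{-108 + 2^{2}}} = - \frac{7003}{\frac{1}{-108 + 4}} = - \frac{7003}{\frac{1}{-104}} = - \frac{7003}{- \frac{1}{104}} = \left(-7003\right) \left(-104\right) = 728312$)
$Y - \frac{23226}{-48394} = 728312 - \frac{23226}{-48394} = 728312 - 23226 \left(- \frac{1}{48394}\right) = 728312 - - \frac{11613}{24197} = 728312 + \frac{11613}{24197} = \frac{17622977077}{24197}$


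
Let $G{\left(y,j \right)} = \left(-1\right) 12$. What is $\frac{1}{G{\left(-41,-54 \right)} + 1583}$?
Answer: $\frac{1}{1571} \approx 0.00063654$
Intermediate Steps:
$G{\left(y,j \right)} = -12$
$\frac{1}{G{\left(-41,-54 \right)} + 1583} = \frac{1}{-12 + 1583} = \frac{1}{1571}$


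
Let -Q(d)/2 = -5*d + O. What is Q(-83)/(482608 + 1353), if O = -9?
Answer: -812/483961 ≈ -0.0016778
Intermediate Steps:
Q(d) = 18 + 10*d (Q(d) = -2*(-5*d - 9) = -2*(-9 - 5*d) = 18 + 10*d)
Q(-83)/(482608 + 1353) = (18 + 10*(-83))/(482608 + 1353) = (18 - 830)/483961 = -812*1/483961 = -812/483961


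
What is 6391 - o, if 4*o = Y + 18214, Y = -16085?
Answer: 23435/4 ≈ 5858.8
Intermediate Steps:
o = 2129/4 (o = (-16085 + 18214)/4 = (1/4)*2129 = 2129/4 ≈ 532.25)
6391 - o = 6391 - 1*2129/4 = 6391 - 2129/4 = 23435/4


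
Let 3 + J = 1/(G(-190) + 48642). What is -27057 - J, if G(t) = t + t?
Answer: -1305680149/48262 ≈ -27054.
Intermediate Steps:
G(t) = 2*t
J = -144785/48262 (J = -3 + 1/(2*(-190) + 48642) = -3 + 1/(-380 + 48642) = -3 + 1/48262 = -144785/48262 ≈ -3.0000)
-27057 - J = -27057 - 1*(-144785/48262) = -27057 + 144785/48262 = -1305680149/48262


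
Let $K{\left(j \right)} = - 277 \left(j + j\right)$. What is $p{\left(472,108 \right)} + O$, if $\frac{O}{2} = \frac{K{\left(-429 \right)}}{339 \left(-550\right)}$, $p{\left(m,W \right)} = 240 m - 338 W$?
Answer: $\frac{216884998}{2825} \approx 76774.0$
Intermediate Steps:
$K{\left(j \right)} = - 554 j$ ($K{\left(j \right)} = - 277 \cdot 2 j = - 554 j$)
$p{\left(m,W \right)} = - 338 W + 240 m$
$O = - \frac{7202}{2825}$ ($O = 2 \frac{\left(-554\right) \left(-429\right)}{339 \left(-550\right)} = 2 \frac{237666}{-186450} = 2 \cdot 237666 \left(- \frac{1}{186450}\right) = 2 \left(- \frac{3601}{2825}\right) = - \frac{7202}{2825} \approx -2.5494$)
$p{\left(472,108 \right)} + O = \left(\left(-338\right) 108 + 240 \cdot 472\right) - \frac{7202}{2825} = \left(-36504 + 113280\right) - \frac{7202}{2825} = 76776 - \frac{7202}{2825} = \frac{216884998}{2825}$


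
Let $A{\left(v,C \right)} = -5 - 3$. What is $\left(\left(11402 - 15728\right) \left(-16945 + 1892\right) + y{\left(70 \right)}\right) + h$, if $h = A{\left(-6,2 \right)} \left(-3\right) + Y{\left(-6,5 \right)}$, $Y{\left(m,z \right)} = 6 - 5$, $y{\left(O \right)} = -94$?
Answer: $65119209$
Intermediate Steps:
$Y{\left(m,z \right)} = 1$
$A{\left(v,C \right)} = -8$
$h = 25$ ($h = \left(-8\right) \left(-3\right) + 1 = 24 + 1 = 25$)
$\left(\left(11402 - 15728\right) \left(-16945 + 1892\right) + y{\left(70 \right)}\right) + h = \left(\left(11402 - 15728\right) \left(-16945 + 1892\right) - 94\right) + 25 = \left(\left(-4326\right) \left(-15053\right) - 94\right) + 25 = \left(65119278 - 94\right) + 25 = 65119184 + 25 = 65119209$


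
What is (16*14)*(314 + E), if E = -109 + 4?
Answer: 46816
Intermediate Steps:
E = -105
(16*14)*(314 + E) = (16*14)*(314 - 105) = 224*209 = 46816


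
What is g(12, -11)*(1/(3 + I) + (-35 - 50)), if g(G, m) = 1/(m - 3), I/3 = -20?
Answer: 2423/399 ≈ 6.0727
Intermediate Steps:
I = -60 (I = 3*(-20) = -60)
g(G, m) = 1/(-3 + m)
g(12, -11)*(1/(3 + I) + (-35 - 50)) = (1/(3 - 60) + (-35 - 50))/(-3 - 11) = (1/(-57) - 85)/(-14) = -(-1/57 - 85)/14 = -1/14*(-4846/57) = 2423/399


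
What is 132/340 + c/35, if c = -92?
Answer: -1333/595 ≈ -2.2403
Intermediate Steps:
132/340 + c/35 = 132/340 - 92/35 = 132*(1/340) - 92*1/35 = 33/85 - 92/35 = -1333/595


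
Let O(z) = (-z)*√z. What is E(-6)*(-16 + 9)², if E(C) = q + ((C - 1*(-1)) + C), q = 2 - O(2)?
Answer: -441 + 98*√2 ≈ -302.41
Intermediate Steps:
O(z) = -z^(3/2)
q = 2 + 2*√2 (q = 2 - (-1)*2^(3/2) = 2 - (-1)*2*√2 = 2 - (-2)*√2 = 2 + 2*√2 ≈ 4.8284)
E(C) = 3 + 2*C + 2*√2 (E(C) = (2 + 2*√2) + ((C - 1*(-1)) + C) = (2 + 2*√2) + ((C + 1) + C) = (2 + 2*√2) + ((1 + C) + C) = (2 + 2*√2) + (1 + 2*C) = 3 + 2*C + 2*√2)
E(-6)*(-16 + 9)² = (3 + 2*(-6) + 2*√2)*(-16 + 9)² = (3 - 12 + 2*√2)*(-7)² = (-9 + 2*√2)*49 = -441 + 98*√2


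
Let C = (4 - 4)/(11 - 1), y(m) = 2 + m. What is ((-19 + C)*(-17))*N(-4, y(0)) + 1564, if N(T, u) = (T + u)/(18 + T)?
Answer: 10625/7 ≈ 1517.9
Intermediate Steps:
C = 0 (C = 0/10 = 0*(⅒) = 0)
N(T, u) = (T + u)/(18 + T)
((-19 + C)*(-17))*N(-4, y(0)) + 1564 = ((-19 + 0)*(-17))*((-4 + (2 + 0))/(18 - 4)) + 1564 = (-19*(-17))*((-4 + 2)/14) + 1564 = 323*((1/14)*(-2)) + 1564 = 323*(-⅐) + 1564 = -323/7 + 1564 = 10625/7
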